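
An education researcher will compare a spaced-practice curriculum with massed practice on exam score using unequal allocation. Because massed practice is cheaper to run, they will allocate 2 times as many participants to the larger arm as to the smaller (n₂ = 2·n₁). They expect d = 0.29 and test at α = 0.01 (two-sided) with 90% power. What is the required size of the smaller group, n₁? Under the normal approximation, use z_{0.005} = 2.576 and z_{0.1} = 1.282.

With allocation ratio k = n₂/n₁ = 2, Var(x̄₁−x̄₂) = σ²(1/n₁ + 1/(k·n₁)) = σ²·(k+1)/(k·n₁).
So n₁ = (1 + 1/k)·((z_{α/2} + z_β)/d)² = 1.500 × (3.858/0.29)².
n₁ = 1.500 × 176.98 = 265.5.
Round up: n₁ = 266, giving n₂ = 2 × 266 = 532.

n₁ = 266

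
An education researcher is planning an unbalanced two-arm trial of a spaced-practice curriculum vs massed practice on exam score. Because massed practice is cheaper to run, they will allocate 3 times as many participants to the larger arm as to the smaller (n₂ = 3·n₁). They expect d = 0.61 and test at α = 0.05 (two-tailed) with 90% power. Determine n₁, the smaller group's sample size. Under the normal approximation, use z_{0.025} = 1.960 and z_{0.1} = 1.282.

n₁ = 38

With allocation ratio k = n₂/n₁ = 3, Var(x̄₁−x̄₂) = σ²(1/n₁ + 1/(k·n₁)) = σ²·(k+1)/(k·n₁).
So n₁ = (1 + 1/k)·((z_{α/2} + z_β)/d)² = 1.333 × (3.242/0.61)².
n₁ = 1.333 × 28.25 = 37.7.
Round up: n₁ = 38, giving n₂ = 3 × 38 = 114.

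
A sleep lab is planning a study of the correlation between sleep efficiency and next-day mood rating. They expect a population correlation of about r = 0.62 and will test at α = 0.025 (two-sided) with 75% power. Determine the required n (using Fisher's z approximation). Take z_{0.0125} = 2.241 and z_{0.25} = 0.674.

n = 20

Fisher's z: C = ½·ln((1+r)/(1−r)) = ½·ln(4.2632) = 0.7250.
n = ((z_{α/2} + z_β)/C)² + 3.
(2.241 + 0.674) / 0.7250 = 2.915 / 0.7250 = 4.021.
n = 4.021² + 3 = 16.17 + 3 = 19.2.
Round up.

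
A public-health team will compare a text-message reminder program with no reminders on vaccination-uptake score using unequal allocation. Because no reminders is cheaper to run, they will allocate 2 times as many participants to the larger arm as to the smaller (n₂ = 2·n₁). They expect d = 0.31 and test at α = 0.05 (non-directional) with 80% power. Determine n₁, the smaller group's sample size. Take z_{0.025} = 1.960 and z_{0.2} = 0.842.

With allocation ratio k = n₂/n₁ = 2, Var(x̄₁−x̄₂) = σ²(1/n₁ + 1/(k·n₁)) = σ²·(k+1)/(k·n₁).
So n₁ = (1 + 1/k)·((z_{α/2} + z_β)/d)² = 1.500 × (2.802/0.31)².
n₁ = 1.500 × 81.70 = 122.5.
Round up: n₁ = 123, giving n₂ = 2 × 123 = 246.

n₁ = 123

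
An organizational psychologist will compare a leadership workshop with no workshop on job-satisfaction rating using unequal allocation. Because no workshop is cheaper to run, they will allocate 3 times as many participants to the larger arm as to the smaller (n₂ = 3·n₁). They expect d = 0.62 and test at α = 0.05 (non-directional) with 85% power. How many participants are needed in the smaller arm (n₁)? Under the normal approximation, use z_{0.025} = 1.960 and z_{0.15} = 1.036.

With allocation ratio k = n₂/n₁ = 3, Var(x̄₁−x̄₂) = σ²(1/n₁ + 1/(k·n₁)) = σ²·(k+1)/(k·n₁).
So n₁ = (1 + 1/k)·((z_{α/2} + z_β)/d)² = 1.333 × (2.996/0.62)².
n₁ = 1.333 × 23.35 = 31.1.
Round up: n₁ = 32, giving n₂ = 3 × 32 = 96.

n₁ = 32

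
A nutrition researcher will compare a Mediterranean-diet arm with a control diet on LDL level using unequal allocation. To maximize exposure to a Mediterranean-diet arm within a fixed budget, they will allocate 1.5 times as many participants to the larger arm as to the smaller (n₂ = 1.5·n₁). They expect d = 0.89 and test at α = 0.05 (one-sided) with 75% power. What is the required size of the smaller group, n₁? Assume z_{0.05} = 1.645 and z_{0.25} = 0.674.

With allocation ratio k = n₂/n₁ = 1.5, Var(x̄₁−x̄₂) = σ²(1/n₁ + 1/(k·n₁)) = σ²·(k+1)/(k·n₁).
So n₁ = (1 + 1/k)·((z_{α} + z_β)/d)² = 1.667 × (2.319/0.89)².
n₁ = 1.667 × 6.79 = 11.3.
Round up: n₁ = 12, giving n₂ = 1.5 × 12 = 18.

n₁ = 12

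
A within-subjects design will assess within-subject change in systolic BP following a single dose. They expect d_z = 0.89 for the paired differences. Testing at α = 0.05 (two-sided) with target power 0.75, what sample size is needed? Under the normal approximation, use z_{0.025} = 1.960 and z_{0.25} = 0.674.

For a paired (one-sample on differences) test: n = ((z_{α/2} + z_β) / d)².
z_{α/2} + z_β = 1.960 + 0.674 = 2.634.
n = (2.634 / 0.89)² = 2.960² = 8.76.
Round up.

n = 9 pairs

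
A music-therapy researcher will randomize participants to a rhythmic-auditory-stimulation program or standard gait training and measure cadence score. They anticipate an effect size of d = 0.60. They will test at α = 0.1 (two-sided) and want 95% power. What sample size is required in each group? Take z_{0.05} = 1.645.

For two independent groups with equal n: n = 2·((z_{α/2} + z_β) / d)².
z_{α/2} + z_β = 1.645 + 1.645 = 3.290.
n = 2 × (3.290 / 0.60)² = 2 × 5.483² = 2 × 30.07 = 60.1.
Round up to the next whole participant.

n = 61 per group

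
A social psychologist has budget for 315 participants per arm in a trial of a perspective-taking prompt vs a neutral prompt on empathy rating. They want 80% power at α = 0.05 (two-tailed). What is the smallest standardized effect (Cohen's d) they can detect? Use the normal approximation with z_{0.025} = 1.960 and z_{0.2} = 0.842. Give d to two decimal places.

d_min ≈ 0.22

For two independent groups of n = 315 each: d_min = (z_{α/2} + z_β)·√(2/n).
z-sum = 1.960 + 0.842 = 2.802.
d_min = 2.802 × √(2/315) = 2.802 × 0.0797 = 0.223.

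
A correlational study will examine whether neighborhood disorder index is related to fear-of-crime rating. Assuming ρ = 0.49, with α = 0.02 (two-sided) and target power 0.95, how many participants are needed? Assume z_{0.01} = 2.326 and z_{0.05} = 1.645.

n = 58

Fisher's z: C = ½·ln((1+r)/(1−r)) = ½·ln(2.9216) = 0.5361.
n = ((z_{α/2} + z_β)/C)² + 3.
(2.326 + 1.645) / 0.5361 = 3.971 / 0.5361 = 7.407.
n = 7.407² + 3 = 54.87 + 3 = 57.9.
Round up.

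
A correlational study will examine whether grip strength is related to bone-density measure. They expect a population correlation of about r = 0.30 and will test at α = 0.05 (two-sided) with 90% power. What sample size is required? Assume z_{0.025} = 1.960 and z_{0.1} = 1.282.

Fisher's z: C = ½·ln((1+r)/(1−r)) = ½·ln(1.8571) = 0.3095.
n = ((z_{α/2} + z_β)/C)² + 3.
(1.960 + 1.282) / 0.3095 = 3.242 / 0.3095 = 10.475.
n = 10.475² + 3 = 109.72 + 3 = 112.7.
Round up.

n = 113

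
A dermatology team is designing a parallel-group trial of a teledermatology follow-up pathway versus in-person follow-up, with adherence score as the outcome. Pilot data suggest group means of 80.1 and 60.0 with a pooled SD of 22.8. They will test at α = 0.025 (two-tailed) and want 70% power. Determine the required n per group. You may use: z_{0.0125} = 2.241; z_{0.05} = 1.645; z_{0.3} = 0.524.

n = 20 per group

Cohen's d = |M₁ − M₂| / SD_pooled = |80.1 − 60.0| / 22.8 = 20.1 / 22.8 = 0.882.
For two independent groups with equal n: n = 2·((z_{α/2} + z_β) / d)².
z_{α/2} + z_β = 2.241 + 0.524 = 2.765.
n = 2 × (2.765 / 0.882)² = 2 × 3.135² = 2 × 9.83 = 19.7.
Round up to the next whole participant.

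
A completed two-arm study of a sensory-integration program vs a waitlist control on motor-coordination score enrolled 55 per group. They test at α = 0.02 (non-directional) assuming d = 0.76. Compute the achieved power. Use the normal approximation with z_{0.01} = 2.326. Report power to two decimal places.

power ≈ 0.95

For two equal groups, power = Φ(d·√(n/2) − z_{α/2}).
d·√(n/2) = 0.76 × √(55/2) = 0.76 × 5.244 = 3.985.
z_β = 3.985 − 2.326 = 1.659.
Power = Φ(1.659) = 0.951.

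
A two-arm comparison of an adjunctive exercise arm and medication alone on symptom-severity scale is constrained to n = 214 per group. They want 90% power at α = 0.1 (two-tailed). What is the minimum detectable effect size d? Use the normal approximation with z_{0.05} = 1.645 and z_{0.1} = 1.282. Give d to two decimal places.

d_min ≈ 0.28

For two independent groups of n = 214 each: d_min = (z_{α/2} + z_β)·√(2/n).
z-sum = 1.645 + 1.282 = 2.927.
d_min = 2.927 × √(2/214) = 2.927 × 0.0967 = 0.283.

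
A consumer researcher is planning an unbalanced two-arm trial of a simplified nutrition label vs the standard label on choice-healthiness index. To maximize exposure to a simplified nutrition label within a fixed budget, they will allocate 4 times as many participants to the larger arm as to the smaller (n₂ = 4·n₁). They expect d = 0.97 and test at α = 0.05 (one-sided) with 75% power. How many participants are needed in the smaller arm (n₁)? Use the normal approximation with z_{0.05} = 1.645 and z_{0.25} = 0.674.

n₁ = 8

With allocation ratio k = n₂/n₁ = 4, Var(x̄₁−x̄₂) = σ²(1/n₁ + 1/(k·n₁)) = σ²·(k+1)/(k·n₁).
So n₁ = (1 + 1/k)·((z_{α} + z_β)/d)² = 1.250 × (2.319/0.97)².
n₁ = 1.250 × 5.72 = 7.1.
Round up: n₁ = 8, giving n₂ = 4 × 8 = 32.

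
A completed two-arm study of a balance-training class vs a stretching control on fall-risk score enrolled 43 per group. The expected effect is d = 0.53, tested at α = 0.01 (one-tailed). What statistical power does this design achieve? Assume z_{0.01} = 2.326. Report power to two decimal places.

For two equal groups, power = Φ(d·√(n/2) − z_{α}).
d·√(n/2) = 0.53 × √(43/2) = 0.53 × 4.637 = 2.458.
z_β = 2.458 − 2.326 = 0.132.
Power = Φ(0.132) = 0.552.

power ≈ 0.55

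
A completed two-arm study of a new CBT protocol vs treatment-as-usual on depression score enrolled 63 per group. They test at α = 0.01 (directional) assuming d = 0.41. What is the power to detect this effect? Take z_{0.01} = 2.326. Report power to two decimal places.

power ≈ 0.49

For two equal groups, power = Φ(d·√(n/2) − z_{α}).
d·√(n/2) = 0.41 × √(63/2) = 0.41 × 5.612 = 2.301.
z_β = 2.301 − 2.326 = -0.025.
Power = Φ(-0.025) = 0.490.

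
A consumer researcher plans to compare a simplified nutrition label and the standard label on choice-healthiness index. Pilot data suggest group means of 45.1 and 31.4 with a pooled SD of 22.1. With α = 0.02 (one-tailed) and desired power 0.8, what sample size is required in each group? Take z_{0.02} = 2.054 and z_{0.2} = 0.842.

Cohen's d = |M₁ − M₂| / SD_pooled = |45.1 − 31.4| / 22.1 = 13.7 / 22.1 = 0.620.
For two independent groups with equal n: n = 2·((z_{α} + z_β) / d)².
z_{α} + z_β = 2.054 + 0.842 = 2.896.
n = 2 × (2.896 / 0.620)² = 2 × 4.671² = 2 × 21.82 = 43.6.
Round up to the next whole participant.

n = 44 per group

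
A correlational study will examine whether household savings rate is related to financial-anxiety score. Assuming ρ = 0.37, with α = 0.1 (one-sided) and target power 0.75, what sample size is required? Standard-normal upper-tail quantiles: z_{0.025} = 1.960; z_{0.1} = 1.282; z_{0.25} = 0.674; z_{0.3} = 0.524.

Fisher's z: C = ½·ln((1+r)/(1−r)) = ½·ln(2.1746) = 0.3884.
n = ((z_{α} + z_β)/C)² + 3.
(1.282 + 0.674) / 0.3884 = 1.956 / 0.3884 = 5.036.
n = 5.036² + 3 = 25.36 + 3 = 28.4.
Round up.

n = 29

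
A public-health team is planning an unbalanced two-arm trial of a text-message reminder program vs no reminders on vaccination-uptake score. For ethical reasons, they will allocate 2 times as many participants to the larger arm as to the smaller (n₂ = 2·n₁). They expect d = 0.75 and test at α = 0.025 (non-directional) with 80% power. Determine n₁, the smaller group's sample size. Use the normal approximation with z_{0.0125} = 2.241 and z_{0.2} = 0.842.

With allocation ratio k = n₂/n₁ = 2, Var(x̄₁−x̄₂) = σ²(1/n₁ + 1/(k·n₁)) = σ²·(k+1)/(k·n₁).
So n₁ = (1 + 1/k)·((z_{α/2} + z_β)/d)² = 1.500 × (3.083/0.75)².
n₁ = 1.500 × 16.90 = 25.3.
Round up: n₁ = 26, giving n₂ = 2 × 26 = 52.

n₁ = 26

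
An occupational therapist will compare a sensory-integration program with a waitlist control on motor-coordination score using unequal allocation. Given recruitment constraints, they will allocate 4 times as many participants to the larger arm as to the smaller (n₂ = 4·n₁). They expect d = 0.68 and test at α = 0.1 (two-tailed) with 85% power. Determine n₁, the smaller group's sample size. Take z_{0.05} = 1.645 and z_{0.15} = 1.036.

n₁ = 20

With allocation ratio k = n₂/n₁ = 4, Var(x̄₁−x̄₂) = σ²(1/n₁ + 1/(k·n₁)) = σ²·(k+1)/(k·n₁).
So n₁ = (1 + 1/k)·((z_{α/2} + z_β)/d)² = 1.250 × (2.681/0.68)².
n₁ = 1.250 × 15.54 = 19.4.
Round up: n₁ = 20, giving n₂ = 4 × 20 = 80.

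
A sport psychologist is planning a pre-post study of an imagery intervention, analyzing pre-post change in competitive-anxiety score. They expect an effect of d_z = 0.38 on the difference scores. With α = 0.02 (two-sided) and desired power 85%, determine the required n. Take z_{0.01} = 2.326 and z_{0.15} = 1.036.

For a paired (one-sample on differences) test: n = ((z_{α/2} + z_β) / d)².
z_{α/2} + z_β = 2.326 + 1.036 = 3.362.
n = (3.362 / 0.38)² = 8.847² = 78.28.
Round up.

n = 79 pairs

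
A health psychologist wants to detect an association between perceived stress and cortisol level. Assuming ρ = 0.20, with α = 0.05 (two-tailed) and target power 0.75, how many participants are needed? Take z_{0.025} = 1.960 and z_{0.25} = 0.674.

n = 172

Fisher's z: C = ½·ln((1+r)/(1−r)) = ½·ln(1.5000) = 0.2027.
n = ((z_{α/2} + z_β)/C)² + 3.
(1.960 + 0.674) / 0.2027 = 2.634 / 0.2027 = 12.995.
n = 12.995² + 3 = 168.86 + 3 = 171.9.
Round up.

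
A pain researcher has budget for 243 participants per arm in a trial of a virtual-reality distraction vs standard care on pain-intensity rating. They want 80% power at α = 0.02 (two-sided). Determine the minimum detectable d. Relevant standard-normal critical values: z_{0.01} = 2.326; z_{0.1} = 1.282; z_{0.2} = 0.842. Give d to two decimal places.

d_min ≈ 0.29

For two independent groups of n = 243 each: d_min = (z_{α/2} + z_β)·√(2/n).
z-sum = 2.326 + 0.842 = 3.168.
d_min = 3.168 × √(2/243) = 3.168 × 0.0907 = 0.287.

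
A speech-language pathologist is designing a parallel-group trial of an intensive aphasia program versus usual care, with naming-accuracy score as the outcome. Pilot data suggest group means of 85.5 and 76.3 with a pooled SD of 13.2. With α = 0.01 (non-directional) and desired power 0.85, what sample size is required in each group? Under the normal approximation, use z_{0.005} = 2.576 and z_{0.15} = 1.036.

n = 54 per group

Cohen's d = |M₁ − M₂| / SD_pooled = |85.5 − 76.3| / 13.2 = 9.2 / 13.2 = 0.697.
For two independent groups with equal n: n = 2·((z_{α/2} + z_β) / d)².
z_{α/2} + z_β = 2.576 + 1.036 = 3.612.
n = 2 × (3.612 / 0.697)² = 2 × 5.182² = 2 × 26.86 = 53.7.
Round up to the next whole participant.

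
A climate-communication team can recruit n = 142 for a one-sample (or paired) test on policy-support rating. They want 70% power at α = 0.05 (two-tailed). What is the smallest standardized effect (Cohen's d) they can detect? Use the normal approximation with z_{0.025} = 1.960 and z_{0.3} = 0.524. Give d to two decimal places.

For a single sample (or paired design) of n = 142: d_min = (z_{α/2} + z_β)/√n.
z-sum = 1.960 + 0.524 = 2.484.
d_min = 2.484 / √142 = 2.484 / 11.916 = 0.208.

d_min ≈ 0.21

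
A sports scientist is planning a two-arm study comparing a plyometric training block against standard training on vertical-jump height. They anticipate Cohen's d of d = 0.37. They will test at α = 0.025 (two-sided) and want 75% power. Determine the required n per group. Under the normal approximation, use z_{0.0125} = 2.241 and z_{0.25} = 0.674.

For two independent groups with equal n: n = 2·((z_{α/2} + z_β) / d)².
z_{α/2} + z_β = 2.241 + 0.674 = 2.915.
n = 2 × (2.915 / 0.37)² = 2 × 7.878² = 2 × 62.07 = 124.1.
Round up to the next whole participant.

n = 125 per group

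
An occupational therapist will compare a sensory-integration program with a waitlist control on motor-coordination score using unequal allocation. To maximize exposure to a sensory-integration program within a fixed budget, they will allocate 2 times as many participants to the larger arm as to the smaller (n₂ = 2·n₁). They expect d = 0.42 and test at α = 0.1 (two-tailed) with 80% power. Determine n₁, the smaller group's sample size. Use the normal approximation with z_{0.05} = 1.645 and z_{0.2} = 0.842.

With allocation ratio k = n₂/n₁ = 2, Var(x̄₁−x̄₂) = σ²(1/n₁ + 1/(k·n₁)) = σ²·(k+1)/(k·n₁).
So n₁ = (1 + 1/k)·((z_{α/2} + z_β)/d)² = 1.500 × (2.487/0.42)².
n₁ = 1.500 × 35.06 = 52.6.
Round up: n₁ = 53, giving n₂ = 2 × 53 = 106.

n₁ = 53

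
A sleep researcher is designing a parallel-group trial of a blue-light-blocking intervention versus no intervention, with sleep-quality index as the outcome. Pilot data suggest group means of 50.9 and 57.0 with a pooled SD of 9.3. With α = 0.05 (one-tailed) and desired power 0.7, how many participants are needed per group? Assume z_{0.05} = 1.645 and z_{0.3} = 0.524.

n = 22 per group

Cohen's d = |M₁ − M₂| / SD_pooled = |50.9 − 57.0| / 9.3 = 6.1 / 9.3 = 0.656.
For two independent groups with equal n: n = 2·((z_{α} + z_β) / d)².
z_{α} + z_β = 1.645 + 0.524 = 2.169.
n = 2 × (2.169 / 0.656)² = 2 × 3.306² = 2 × 10.93 = 21.9.
Round up to the next whole participant.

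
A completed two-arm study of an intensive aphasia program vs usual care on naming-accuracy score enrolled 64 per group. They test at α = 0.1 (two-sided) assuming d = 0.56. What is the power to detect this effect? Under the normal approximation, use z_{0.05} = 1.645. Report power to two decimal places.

For two equal groups, power = Φ(d·√(n/2) − z_{α/2}).
d·√(n/2) = 0.56 × √(64/2) = 0.56 × 5.657 = 3.168.
z_β = 3.168 − 1.645 = 1.523.
Power = Φ(1.523) = 0.936.

power ≈ 0.94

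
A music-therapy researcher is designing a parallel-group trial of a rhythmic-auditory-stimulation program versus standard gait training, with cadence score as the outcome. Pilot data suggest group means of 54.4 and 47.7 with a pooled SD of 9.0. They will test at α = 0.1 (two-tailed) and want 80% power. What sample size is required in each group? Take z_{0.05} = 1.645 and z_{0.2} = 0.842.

Cohen's d = |M₁ − M₂| / SD_pooled = |54.4 − 47.7| / 9.0 = 6.7 / 9.0 = 0.744.
For two independent groups with equal n: n = 2·((z_{α/2} + z_β) / d)².
z_{α/2} + z_β = 1.645 + 0.842 = 2.487.
n = 2 × (2.487 / 0.744)² = 2 × 3.343² = 2 × 11.17 = 22.3.
Round up to the next whole participant.

n = 23 per group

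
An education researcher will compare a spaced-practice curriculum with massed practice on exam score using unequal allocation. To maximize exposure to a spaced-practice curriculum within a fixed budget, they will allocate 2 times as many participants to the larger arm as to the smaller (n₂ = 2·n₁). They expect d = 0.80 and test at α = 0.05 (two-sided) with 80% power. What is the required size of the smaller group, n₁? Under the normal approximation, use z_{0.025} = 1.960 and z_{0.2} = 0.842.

With allocation ratio k = n₂/n₁ = 2, Var(x̄₁−x̄₂) = σ²(1/n₁ + 1/(k·n₁)) = σ²·(k+1)/(k·n₁).
So n₁ = (1 + 1/k)·((z_{α/2} + z_β)/d)² = 1.500 × (2.802/0.80)².
n₁ = 1.500 × 12.27 = 18.4.
Round up: n₁ = 19, giving n₂ = 2 × 19 = 38.

n₁ = 19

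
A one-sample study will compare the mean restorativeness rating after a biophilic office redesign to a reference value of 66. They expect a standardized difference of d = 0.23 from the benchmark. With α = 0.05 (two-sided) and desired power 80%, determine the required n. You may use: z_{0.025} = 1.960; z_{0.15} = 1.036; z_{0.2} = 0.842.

n = 149

For a one-sample test: n = ((z_{α/2} + z_β) / d)².
z_{α/2} + z_β = 1.960 + 0.842 = 2.802.
n = (2.802 / 0.23)² = 12.183² = 148.42.
Round up.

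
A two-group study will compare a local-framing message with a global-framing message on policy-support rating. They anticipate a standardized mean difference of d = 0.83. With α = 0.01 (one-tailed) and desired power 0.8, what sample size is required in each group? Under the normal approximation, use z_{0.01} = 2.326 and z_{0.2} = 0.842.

n = 30 per group

For two independent groups with equal n: n = 2·((z_{α} + z_β) / d)².
z_{α} + z_β = 2.326 + 0.842 = 3.168.
n = 2 × (3.168 / 0.83)² = 2 × 3.817² = 2 × 14.57 = 29.1.
Round up to the next whole participant.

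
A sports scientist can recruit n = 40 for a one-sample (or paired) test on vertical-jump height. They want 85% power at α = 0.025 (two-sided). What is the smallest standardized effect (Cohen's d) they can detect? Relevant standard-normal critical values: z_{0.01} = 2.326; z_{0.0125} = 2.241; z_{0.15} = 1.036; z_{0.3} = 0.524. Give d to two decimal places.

d_min ≈ 0.52

For a single sample (or paired design) of n = 40: d_min = (z_{α/2} + z_β)/√n.
z-sum = 2.241 + 1.036 = 3.277.
d_min = 3.277 / √40 = 3.277 / 6.325 = 0.518.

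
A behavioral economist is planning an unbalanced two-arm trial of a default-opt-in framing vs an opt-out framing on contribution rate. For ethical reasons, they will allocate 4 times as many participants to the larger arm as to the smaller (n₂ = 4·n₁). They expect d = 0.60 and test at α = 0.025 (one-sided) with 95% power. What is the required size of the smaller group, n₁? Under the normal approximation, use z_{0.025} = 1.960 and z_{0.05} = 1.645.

With allocation ratio k = n₂/n₁ = 4, Var(x̄₁−x̄₂) = σ²(1/n₁ + 1/(k·n₁)) = σ²·(k+1)/(k·n₁).
So n₁ = (1 + 1/k)·((z_{α} + z_β)/d)² = 1.250 × (3.605/0.60)².
n₁ = 1.250 × 36.10 = 45.1.
Round up: n₁ = 46, giving n₂ = 4 × 46 = 184.

n₁ = 46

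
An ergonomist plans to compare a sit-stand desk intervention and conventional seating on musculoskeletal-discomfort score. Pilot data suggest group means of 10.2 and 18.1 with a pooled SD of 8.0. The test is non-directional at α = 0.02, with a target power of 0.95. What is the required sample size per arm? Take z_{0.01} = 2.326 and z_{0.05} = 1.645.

Cohen's d = |M₁ − M₂| / SD_pooled = |10.2 − 18.1| / 8.0 = 7.9 / 8.0 = 0.988.
For two independent groups with equal n: n = 2·((z_{α/2} + z_β) / d)².
z_{α/2} + z_β = 2.326 + 1.645 = 3.971.
n = 2 × (3.971 / 0.988)² = 2 × 4.019² = 2 × 16.15 = 32.3.
Round up to the next whole participant.

n = 33 per group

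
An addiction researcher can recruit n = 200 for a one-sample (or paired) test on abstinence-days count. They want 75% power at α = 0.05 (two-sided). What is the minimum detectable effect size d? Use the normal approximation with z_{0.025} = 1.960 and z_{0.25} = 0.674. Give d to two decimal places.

For a single sample (or paired design) of n = 200: d_min = (z_{α/2} + z_β)/√n.
z-sum = 1.960 + 0.674 = 2.634.
d_min = 2.634 / √200 = 2.634 / 14.142 = 0.186.

d_min ≈ 0.19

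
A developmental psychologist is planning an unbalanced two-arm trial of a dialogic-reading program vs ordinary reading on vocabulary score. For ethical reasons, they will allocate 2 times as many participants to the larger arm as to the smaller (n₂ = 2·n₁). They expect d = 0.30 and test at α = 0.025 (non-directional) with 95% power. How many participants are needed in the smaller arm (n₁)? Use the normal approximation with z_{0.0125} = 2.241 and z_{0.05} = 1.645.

With allocation ratio k = n₂/n₁ = 2, Var(x̄₁−x̄₂) = σ²(1/n₁ + 1/(k·n₁)) = σ²·(k+1)/(k·n₁).
So n₁ = (1 + 1/k)·((z_{α/2} + z_β)/d)² = 1.500 × (3.886/0.30)².
n₁ = 1.500 × 167.79 = 251.7.
Round up: n₁ = 252, giving n₂ = 2 × 252 = 504.

n₁ = 252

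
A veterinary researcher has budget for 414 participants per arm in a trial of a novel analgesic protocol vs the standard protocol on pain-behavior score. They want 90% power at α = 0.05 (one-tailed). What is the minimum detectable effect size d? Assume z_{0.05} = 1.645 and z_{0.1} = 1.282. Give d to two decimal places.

For two independent groups of n = 414 each: d_min = (z_{α} + z_β)·√(2/n).
z-sum = 1.645 + 1.282 = 2.927.
d_min = 2.927 × √(2/414) = 2.927 × 0.0695 = 0.203.

d_min ≈ 0.20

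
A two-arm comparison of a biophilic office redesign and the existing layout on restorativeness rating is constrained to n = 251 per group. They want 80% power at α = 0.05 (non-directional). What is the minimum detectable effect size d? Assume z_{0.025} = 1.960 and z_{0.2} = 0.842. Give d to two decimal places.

For two independent groups of n = 251 each: d_min = (z_{α/2} + z_β)·√(2/n).
z-sum = 1.960 + 0.842 = 2.802.
d_min = 2.802 × √(2/251) = 2.802 × 0.0893 = 0.250.

d_min ≈ 0.25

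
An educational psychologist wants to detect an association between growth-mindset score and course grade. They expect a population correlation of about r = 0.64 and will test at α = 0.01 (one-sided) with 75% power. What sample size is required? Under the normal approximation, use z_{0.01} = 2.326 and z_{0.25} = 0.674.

Fisher's z: C = ½·ln((1+r)/(1−r)) = ½·ln(4.5556) = 0.7582.
n = ((z_{α} + z_β)/C)² + 3.
(2.326 + 0.674) / 0.7582 = 3.000 / 0.7582 = 3.957.
n = 3.957² + 3 = 15.66 + 3 = 18.7.
Round up.

n = 19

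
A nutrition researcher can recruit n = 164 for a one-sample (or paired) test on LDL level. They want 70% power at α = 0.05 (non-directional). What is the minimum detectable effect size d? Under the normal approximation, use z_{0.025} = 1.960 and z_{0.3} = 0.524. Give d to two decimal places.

d_min ≈ 0.19

For a single sample (or paired design) of n = 164: d_min = (z_{α/2} + z_β)/√n.
z-sum = 1.960 + 0.524 = 2.484.
d_min = 2.484 / √164 = 2.484 / 12.806 = 0.194.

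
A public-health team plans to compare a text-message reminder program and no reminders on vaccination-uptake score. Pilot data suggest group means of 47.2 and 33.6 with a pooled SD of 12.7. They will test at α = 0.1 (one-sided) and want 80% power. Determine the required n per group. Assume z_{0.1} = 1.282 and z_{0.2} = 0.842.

Cohen's d = |M₁ − M₂| / SD_pooled = |47.2 − 33.6| / 12.7 = 13.6 / 12.7 = 1.071.
For two independent groups with equal n: n = 2·((z_{α} + z_β) / d)².
z_{α} + z_β = 1.282 + 0.842 = 2.124.
n = 2 × (2.124 / 1.071)² = 2 × 1.983² = 2 × 3.93 = 7.9.
Round up to the next whole participant.

n = 8 per group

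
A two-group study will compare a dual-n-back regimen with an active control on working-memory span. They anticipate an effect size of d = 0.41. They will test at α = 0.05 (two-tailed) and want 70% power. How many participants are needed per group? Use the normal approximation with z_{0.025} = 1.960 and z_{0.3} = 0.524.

n = 74 per group

For two independent groups with equal n: n = 2·((z_{α/2} + z_β) / d)².
z_{α/2} + z_β = 1.960 + 0.524 = 2.484.
n = 2 × (2.484 / 0.41)² = 2 × 6.059² = 2 × 36.71 = 73.4.
Round up to the next whole participant.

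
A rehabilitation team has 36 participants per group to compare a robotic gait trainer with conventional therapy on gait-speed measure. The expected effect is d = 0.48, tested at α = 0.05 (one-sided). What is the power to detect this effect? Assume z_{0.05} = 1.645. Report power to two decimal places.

For two equal groups, power = Φ(d·√(n/2) − z_{α}).
d·√(n/2) = 0.48 × √(36/2) = 0.48 × 4.243 = 2.036.
z_β = 2.036 − 1.645 = 0.391.
Power = Φ(0.391) = 0.652.

power ≈ 0.65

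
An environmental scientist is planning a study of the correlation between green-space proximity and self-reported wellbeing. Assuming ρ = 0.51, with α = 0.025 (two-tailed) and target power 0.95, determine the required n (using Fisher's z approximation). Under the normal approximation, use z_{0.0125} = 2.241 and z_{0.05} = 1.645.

Fisher's z: C = ½·ln((1+r)/(1−r)) = ½·ln(3.0816) = 0.5627.
n = ((z_{α/2} + z_β)/C)² + 3.
(2.241 + 1.645) / 0.5627 = 3.886 / 0.5627 = 6.906.
n = 6.906² + 3 = 47.69 + 3 = 50.7.
Round up.

n = 51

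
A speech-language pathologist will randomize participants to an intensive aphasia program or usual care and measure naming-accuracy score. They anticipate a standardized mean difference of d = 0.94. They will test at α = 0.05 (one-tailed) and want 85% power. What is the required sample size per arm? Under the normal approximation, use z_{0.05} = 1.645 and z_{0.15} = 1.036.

For two independent groups with equal n: n = 2·((z_{α} + z_β) / d)².
z_{α} + z_β = 1.645 + 1.036 = 2.681.
n = 2 × (2.681 / 0.94)² = 2 × 2.852² = 2 × 8.13 = 16.3.
Round up to the next whole participant.

n = 17 per group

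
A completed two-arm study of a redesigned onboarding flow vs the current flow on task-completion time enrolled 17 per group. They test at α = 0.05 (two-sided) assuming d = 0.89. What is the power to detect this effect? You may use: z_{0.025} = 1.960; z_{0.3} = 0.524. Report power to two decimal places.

power ≈ 0.74

For two equal groups, power = Φ(d·√(n/2) − z_{α/2}).
d·√(n/2) = 0.89 × √(17/2) = 0.89 × 2.915 = 2.595.
z_β = 2.595 − 1.960 = 0.635.
Power = Φ(0.635) = 0.737.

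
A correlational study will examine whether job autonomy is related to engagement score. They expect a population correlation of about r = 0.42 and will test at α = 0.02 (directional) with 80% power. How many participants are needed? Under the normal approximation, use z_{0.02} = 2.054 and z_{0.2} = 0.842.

Fisher's z: C = ½·ln((1+r)/(1−r)) = ½·ln(2.4483) = 0.4477.
n = ((z_{α} + z_β)/C)² + 3.
(2.054 + 0.842) / 0.4477 = 2.896 / 0.4477 = 6.469.
n = 6.469² + 3 = 41.84 + 3 = 44.8.
Round up.

n = 45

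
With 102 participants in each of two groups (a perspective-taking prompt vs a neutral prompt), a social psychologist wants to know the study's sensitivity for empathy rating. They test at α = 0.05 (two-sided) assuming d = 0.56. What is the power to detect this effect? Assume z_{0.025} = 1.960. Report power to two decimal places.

power ≈ 0.98

For two equal groups, power = Φ(d·√(n/2) − z_{α/2}).
d·√(n/2) = 0.56 × √(102/2) = 0.56 × 7.141 = 3.999.
z_β = 3.999 − 1.960 = 2.039.
Power = Φ(2.039) = 0.979.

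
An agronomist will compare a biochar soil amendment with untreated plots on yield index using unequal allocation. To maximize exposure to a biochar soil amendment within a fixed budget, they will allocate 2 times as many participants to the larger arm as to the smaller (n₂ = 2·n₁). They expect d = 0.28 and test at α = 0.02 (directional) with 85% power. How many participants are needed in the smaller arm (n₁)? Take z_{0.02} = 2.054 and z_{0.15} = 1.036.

With allocation ratio k = n₂/n₁ = 2, Var(x̄₁−x̄₂) = σ²(1/n₁ + 1/(k·n₁)) = σ²·(k+1)/(k·n₁).
So n₁ = (1 + 1/k)·((z_{α} + z_β)/d)² = 1.500 × (3.090/0.28)².
n₁ = 1.500 × 121.79 = 182.7.
Round up: n₁ = 183, giving n₂ = 2 × 183 = 366.

n₁ = 183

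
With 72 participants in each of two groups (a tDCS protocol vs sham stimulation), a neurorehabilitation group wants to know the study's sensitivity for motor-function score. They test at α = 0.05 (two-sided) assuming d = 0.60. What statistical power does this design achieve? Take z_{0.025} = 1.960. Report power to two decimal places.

power ≈ 0.95

For two equal groups, power = Φ(d·√(n/2) − z_{α/2}).
d·√(n/2) = 0.60 × √(72/2) = 0.60 × 6.000 = 3.600.
z_β = 3.600 − 1.960 = 1.640.
Power = Φ(1.640) = 0.949.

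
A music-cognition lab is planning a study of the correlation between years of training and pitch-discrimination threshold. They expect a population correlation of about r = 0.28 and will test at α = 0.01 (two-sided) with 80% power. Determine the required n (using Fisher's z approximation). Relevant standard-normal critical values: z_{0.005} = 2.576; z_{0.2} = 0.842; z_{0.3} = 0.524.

n = 145

Fisher's z: C = ½·ln((1+r)/(1−r)) = ½·ln(1.7778) = 0.2877.
n = ((z_{α/2} + z_β)/C)² + 3.
(2.576 + 0.842) / 0.2877 = 3.418 / 0.2877 = 11.880.
n = 11.880² + 3 = 141.14 + 3 = 144.1.
Round up.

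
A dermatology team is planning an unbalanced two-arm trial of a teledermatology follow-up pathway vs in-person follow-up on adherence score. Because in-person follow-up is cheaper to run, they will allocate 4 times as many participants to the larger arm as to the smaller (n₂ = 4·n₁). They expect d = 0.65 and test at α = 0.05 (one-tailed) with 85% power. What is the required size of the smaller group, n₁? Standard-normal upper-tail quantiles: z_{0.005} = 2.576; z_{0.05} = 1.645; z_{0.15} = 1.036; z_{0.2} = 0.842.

n₁ = 22

With allocation ratio k = n₂/n₁ = 4, Var(x̄₁−x̄₂) = σ²(1/n₁ + 1/(k·n₁)) = σ²·(k+1)/(k·n₁).
So n₁ = (1 + 1/k)·((z_{α} + z_β)/d)² = 1.250 × (2.681/0.65)².
n₁ = 1.250 × 17.01 = 21.3.
Round up: n₁ = 22, giving n₂ = 4 × 22 = 88.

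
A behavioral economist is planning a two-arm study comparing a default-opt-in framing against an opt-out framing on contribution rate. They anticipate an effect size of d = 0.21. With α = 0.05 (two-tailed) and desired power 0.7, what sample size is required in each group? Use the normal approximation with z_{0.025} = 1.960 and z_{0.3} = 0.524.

n = 280 per group

For two independent groups with equal n: n = 2·((z_{α/2} + z_β) / d)².
z_{α/2} + z_β = 1.960 + 0.524 = 2.484.
n = 2 × (2.484 / 0.21)² = 2 × 11.829² = 2 × 139.92 = 279.8.
Round up to the next whole participant.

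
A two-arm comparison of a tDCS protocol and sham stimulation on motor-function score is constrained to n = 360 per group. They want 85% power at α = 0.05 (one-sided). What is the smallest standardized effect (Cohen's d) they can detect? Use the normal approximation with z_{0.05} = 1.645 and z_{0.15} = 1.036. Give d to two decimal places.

For two independent groups of n = 360 each: d_min = (z_{α} + z_β)·√(2/n).
z-sum = 1.645 + 1.036 = 2.681.
d_min = 2.681 × √(2/360) = 2.681 × 0.0745 = 0.200.

d_min ≈ 0.20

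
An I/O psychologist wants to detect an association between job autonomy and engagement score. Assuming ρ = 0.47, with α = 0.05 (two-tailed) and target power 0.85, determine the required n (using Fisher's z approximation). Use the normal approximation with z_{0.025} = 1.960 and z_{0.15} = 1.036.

n = 38

Fisher's z: C = ½·ln((1+r)/(1−r)) = ½·ln(2.7736) = 0.5101.
n = ((z_{α/2} + z_β)/C)² + 3.
(1.960 + 1.036) / 0.5101 = 2.996 / 0.5101 = 5.873.
n = 5.873² + 3 = 34.50 + 3 = 37.5.
Round up.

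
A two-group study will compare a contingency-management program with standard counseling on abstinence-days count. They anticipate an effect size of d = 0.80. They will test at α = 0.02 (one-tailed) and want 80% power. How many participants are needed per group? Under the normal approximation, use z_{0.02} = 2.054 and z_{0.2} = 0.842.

For two independent groups with equal n: n = 2·((z_{α} + z_β) / d)².
z_{α} + z_β = 2.054 + 0.842 = 2.896.
n = 2 × (2.896 / 0.80)² = 2 × 3.620² = 2 × 13.10 = 26.2.
Round up to the next whole participant.

n = 27 per group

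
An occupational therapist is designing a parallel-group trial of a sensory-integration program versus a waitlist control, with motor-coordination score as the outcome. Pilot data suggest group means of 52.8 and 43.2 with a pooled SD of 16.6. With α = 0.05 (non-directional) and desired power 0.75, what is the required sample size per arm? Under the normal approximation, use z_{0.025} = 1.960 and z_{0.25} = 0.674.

n = 42 per group

Cohen's d = |M₁ − M₂| / SD_pooled = |52.8 − 43.2| / 16.6 = 9.6 / 16.6 = 0.578.
For two independent groups with equal n: n = 2·((z_{α/2} + z_β) / d)².
z_{α/2} + z_β = 1.960 + 0.674 = 2.634.
n = 2 × (2.634 / 0.578)² = 2 × 4.557² = 2 × 20.77 = 41.5.
Round up to the next whole participant.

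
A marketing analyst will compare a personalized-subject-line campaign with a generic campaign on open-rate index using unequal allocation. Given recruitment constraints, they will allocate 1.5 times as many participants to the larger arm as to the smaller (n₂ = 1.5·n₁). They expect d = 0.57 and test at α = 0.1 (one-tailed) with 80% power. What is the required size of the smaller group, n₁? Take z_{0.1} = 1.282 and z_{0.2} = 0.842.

n₁ = 24

With allocation ratio k = n₂/n₁ = 1.5, Var(x̄₁−x̄₂) = σ²(1/n₁ + 1/(k·n₁)) = σ²·(k+1)/(k·n₁).
So n₁ = (1 + 1/k)·((z_{α} + z_β)/d)² = 1.667 × (2.124/0.57)².
n₁ = 1.667 × 13.89 = 23.1.
Round up: n₁ = 24, giving n₂ = 1.5 × 24 = 36.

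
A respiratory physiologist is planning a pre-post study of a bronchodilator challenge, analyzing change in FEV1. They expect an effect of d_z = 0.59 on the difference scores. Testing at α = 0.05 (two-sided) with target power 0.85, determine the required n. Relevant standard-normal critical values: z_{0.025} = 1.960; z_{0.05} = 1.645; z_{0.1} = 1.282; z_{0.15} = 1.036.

n = 26 pairs

For a paired (one-sample on differences) test: n = ((z_{α/2} + z_β) / d)².
z_{α/2} + z_β = 1.960 + 1.036 = 2.996.
n = (2.996 / 0.59)² = 5.078² = 25.79.
Round up.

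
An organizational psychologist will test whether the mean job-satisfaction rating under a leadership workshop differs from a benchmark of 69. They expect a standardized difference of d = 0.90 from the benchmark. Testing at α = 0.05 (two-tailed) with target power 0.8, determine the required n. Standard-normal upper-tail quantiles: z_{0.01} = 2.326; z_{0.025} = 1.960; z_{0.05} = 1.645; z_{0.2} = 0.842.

For a one-sample test: n = ((z_{α/2} + z_β) / d)².
z_{α/2} + z_β = 1.960 + 0.842 = 2.802.
n = (2.802 / 0.90)² = 3.113² = 9.69.
Round up.

n = 10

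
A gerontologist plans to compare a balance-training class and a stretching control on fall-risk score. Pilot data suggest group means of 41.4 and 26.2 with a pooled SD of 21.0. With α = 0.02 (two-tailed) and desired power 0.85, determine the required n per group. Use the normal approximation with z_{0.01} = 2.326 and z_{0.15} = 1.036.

Cohen's d = |M₁ − M₂| / SD_pooled = |41.4 − 26.2| / 21.0 = 15.2 / 21.0 = 0.724.
For two independent groups with equal n: n = 2·((z_{α/2} + z_β) / d)².
z_{α/2} + z_β = 2.326 + 1.036 = 3.362.
n = 2 × (3.362 / 0.724)² = 2 × 4.644² = 2 × 21.56 = 43.1.
Round up to the next whole participant.

n = 44 per group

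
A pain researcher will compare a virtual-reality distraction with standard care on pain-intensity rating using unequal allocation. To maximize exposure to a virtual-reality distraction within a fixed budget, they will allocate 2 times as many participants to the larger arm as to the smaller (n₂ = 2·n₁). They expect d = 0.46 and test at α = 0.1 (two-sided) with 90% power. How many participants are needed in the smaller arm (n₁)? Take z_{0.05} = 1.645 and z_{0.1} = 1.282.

n₁ = 61

With allocation ratio k = n₂/n₁ = 2, Var(x̄₁−x̄₂) = σ²(1/n₁ + 1/(k·n₁)) = σ²·(k+1)/(k·n₁).
So n₁ = (1 + 1/k)·((z_{α/2} + z_β)/d)² = 1.500 × (2.927/0.46)².
n₁ = 1.500 × 40.49 = 60.7.
Round up: n₁ = 61, giving n₂ = 2 × 61 = 122.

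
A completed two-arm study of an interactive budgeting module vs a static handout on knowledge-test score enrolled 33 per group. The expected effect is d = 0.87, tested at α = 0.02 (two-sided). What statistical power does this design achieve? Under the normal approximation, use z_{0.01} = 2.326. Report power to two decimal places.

power ≈ 0.89

For two equal groups, power = Φ(d·√(n/2) − z_{α/2}).
d·√(n/2) = 0.87 × √(33/2) = 0.87 × 4.062 = 3.534.
z_β = 3.534 − 2.326 = 1.208.
Power = Φ(1.208) = 0.886.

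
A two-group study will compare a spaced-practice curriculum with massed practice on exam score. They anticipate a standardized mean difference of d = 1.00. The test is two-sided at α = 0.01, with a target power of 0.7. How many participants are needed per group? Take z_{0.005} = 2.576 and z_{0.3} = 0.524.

n = 20 per group

For two independent groups with equal n: n = 2·((z_{α/2} + z_β) / d)².
z_{α/2} + z_β = 2.576 + 0.524 = 3.100.
n = 2 × (3.100 / 1.00)² = 2 × 3.100² = 2 × 9.61 = 19.2.
Round up to the next whole participant.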